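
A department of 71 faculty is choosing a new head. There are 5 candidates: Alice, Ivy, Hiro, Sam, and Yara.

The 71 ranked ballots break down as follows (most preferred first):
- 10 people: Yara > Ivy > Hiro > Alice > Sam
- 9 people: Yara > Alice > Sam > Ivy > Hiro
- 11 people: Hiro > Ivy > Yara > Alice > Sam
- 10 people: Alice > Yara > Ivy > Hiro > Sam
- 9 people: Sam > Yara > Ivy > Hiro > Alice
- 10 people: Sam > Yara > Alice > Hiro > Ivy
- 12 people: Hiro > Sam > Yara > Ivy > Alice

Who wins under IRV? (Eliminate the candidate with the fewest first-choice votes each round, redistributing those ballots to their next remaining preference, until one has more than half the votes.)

Round 1: Alice 10, Ivy 0, Hiro 23, Sam 19, Yara 19. Ivy eliminated.
Round 2: Alice 10, Hiro 23, Sam 19, Yara 19. Alice eliminated.
Round 3: Hiro 23, Sam 19, Yara 29. Sam eliminated.
Round 4: Hiro 23, Yara 48. Yara has a majority (≥36).

Yara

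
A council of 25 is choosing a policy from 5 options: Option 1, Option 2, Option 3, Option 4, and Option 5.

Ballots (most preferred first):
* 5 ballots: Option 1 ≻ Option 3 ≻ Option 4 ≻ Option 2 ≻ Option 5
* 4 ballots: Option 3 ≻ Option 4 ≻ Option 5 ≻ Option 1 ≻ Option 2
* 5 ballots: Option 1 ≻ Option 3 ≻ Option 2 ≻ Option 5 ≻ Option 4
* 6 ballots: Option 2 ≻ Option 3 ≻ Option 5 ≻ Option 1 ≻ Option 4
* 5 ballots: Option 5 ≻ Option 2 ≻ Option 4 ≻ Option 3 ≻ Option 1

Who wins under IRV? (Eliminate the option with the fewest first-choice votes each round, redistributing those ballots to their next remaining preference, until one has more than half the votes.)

Round 1: Option 1 10, Option 2 6, Option 3 4, Option 4 0, Option 5 5. Option 4 eliminated.
Round 2: Option 1 10, Option 2 6, Option 3 4, Option 5 5. Option 3 eliminated.
Round 3: Option 1 10, Option 2 6, Option 5 9. Option 2 eliminated.
Round 4: Option 1 10, Option 5 15. Option 5 has a majority (≥13).

Option 5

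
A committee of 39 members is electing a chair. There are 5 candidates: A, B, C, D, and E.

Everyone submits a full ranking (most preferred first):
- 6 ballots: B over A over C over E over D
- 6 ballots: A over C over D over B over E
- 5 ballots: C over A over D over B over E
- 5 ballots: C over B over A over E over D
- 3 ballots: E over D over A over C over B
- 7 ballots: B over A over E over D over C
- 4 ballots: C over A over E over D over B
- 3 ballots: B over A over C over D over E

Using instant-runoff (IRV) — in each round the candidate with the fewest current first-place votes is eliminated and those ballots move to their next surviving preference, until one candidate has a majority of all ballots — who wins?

Round 1: A 6, B 16, C 14, D 0, E 3. D eliminated.
Round 2: A 6, B 16, C 14, E 3. E eliminated.
Round 3: A 9, B 16, C 14. A eliminated.
Round 4: B 16, C 23. C has a majority (≥20).

C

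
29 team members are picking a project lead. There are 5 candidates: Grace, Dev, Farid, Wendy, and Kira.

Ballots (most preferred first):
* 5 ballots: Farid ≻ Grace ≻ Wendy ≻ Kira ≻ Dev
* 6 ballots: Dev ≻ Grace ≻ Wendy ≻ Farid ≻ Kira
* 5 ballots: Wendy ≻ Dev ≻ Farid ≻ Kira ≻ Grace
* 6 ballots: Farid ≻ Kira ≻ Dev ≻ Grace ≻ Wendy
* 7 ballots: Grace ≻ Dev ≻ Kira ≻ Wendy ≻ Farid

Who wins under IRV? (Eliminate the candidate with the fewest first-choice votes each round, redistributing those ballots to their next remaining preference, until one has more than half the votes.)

Round 1: Grace 7, Dev 6, Farid 11, Wendy 5, Kira 0. Kira eliminated.
Round 2: Grace 7, Dev 6, Farid 11, Wendy 5. Wendy eliminated.
Round 3: Grace 7, Dev 11, Farid 11. Grace eliminated.
Round 4: Dev 18, Farid 11. Dev has a majority (≥15).

Dev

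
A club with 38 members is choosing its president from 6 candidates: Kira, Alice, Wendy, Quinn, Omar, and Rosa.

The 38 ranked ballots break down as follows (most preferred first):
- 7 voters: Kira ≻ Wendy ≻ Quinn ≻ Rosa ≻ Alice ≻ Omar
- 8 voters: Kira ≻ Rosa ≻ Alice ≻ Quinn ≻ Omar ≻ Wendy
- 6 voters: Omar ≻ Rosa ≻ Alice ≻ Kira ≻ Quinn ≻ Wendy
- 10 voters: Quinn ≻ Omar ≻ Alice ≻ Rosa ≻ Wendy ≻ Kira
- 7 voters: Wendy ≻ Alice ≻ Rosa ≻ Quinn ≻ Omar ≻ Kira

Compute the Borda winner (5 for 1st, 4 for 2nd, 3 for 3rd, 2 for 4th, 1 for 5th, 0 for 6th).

Kira: 7×5 + 8×5 + 6×2 + 10×0 + 7×0 = 87
Alice: 7×1 + 8×3 + 6×3 + 10×3 + 7×4 = 107
Wendy: 7×4 + 8×0 + 6×0 + 10×1 + 7×5 = 73
Quinn: 7×3 + 8×2 + 6×1 + 10×5 + 7×2 = 107
Omar: 7×0 + 8×1 + 6×5 + 10×4 + 7×1 = 85
Rosa: 7×2 + 8×4 + 6×4 + 10×2 + 7×3 = 111

Rosa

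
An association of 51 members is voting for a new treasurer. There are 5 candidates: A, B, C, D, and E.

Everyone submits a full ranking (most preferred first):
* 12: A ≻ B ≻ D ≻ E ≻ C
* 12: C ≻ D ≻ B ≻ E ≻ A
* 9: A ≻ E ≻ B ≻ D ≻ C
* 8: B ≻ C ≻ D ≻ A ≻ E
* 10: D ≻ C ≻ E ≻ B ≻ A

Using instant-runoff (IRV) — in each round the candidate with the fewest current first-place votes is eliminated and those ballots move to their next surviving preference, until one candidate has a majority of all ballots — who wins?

C

Round 1: A 21, B 8, C 12, D 10, E 0. E eliminated.
Round 2: A 21, B 8, C 12, D 10. B eliminated.
Round 3: A 21, C 20, D 10. D eliminated.
Round 4: A 21, C 30. C has a majority (≥26).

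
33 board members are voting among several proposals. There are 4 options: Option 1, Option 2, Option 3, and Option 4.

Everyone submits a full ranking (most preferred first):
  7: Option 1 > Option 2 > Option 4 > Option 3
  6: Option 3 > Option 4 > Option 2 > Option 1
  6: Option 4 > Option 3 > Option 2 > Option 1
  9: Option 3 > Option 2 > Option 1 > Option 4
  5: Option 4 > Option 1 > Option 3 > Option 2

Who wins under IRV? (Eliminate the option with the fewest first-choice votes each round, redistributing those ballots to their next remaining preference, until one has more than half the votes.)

Round 1: Option 1 7, Option 2 0, Option 3 15, Option 4 11. Option 2 eliminated.
Round 2: Option 1 7, Option 3 15, Option 4 11. Option 1 eliminated.
Round 3: Option 3 15, Option 4 18. Option 4 has a majority (≥17).

Option 4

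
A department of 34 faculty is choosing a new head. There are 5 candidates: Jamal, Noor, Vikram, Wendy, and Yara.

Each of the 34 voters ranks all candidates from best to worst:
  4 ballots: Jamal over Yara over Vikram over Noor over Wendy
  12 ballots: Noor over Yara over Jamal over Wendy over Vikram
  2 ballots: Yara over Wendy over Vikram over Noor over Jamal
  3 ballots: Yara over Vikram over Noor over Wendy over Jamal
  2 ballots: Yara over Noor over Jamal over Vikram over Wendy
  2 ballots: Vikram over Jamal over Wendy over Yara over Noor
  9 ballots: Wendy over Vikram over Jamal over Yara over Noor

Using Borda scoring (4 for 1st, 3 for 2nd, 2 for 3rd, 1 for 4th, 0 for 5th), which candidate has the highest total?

Jamal: 4×4 + 12×2 + 2×0 + 3×0 + 2×2 + 2×3 + 9×2 = 68
Noor: 4×1 + 12×4 + 2×1 + 3×2 + 2×3 + 2×0 + 9×0 = 66
Vikram: 4×2 + 12×0 + 2×2 + 3×3 + 2×1 + 2×4 + 9×3 = 58
Wendy: 4×0 + 12×1 + 2×3 + 3×1 + 2×0 + 2×2 + 9×4 = 61
Yara: 4×3 + 12×3 + 2×4 + 3×4 + 2×4 + 2×1 + 9×1 = 87

Yara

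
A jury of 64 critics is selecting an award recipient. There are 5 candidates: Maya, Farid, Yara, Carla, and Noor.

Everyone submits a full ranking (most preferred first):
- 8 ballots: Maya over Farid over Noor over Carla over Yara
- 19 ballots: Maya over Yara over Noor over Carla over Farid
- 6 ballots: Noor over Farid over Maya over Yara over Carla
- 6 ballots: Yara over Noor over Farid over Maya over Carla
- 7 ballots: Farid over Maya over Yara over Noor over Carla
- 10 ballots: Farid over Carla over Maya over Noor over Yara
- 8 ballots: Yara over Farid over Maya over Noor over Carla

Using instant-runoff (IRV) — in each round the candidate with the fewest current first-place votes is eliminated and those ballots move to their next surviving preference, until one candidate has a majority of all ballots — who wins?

Round 1: Maya 27, Farid 17, Yara 14, Carla 0, Noor 6. Carla eliminated.
Round 2: Maya 27, Farid 17, Yara 14, Noor 6. Noor eliminated.
Round 3: Maya 27, Farid 23, Yara 14. Yara eliminated.
Round 4: Maya 27, Farid 37. Farid has a majority (≥33).

Farid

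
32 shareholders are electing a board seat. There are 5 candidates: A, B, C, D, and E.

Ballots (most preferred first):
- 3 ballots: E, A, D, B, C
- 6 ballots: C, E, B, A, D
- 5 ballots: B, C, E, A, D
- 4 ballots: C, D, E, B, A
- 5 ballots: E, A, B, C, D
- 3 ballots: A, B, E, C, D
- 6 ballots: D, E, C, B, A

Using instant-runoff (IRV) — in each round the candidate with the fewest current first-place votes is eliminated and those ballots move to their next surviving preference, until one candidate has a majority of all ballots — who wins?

Round 1: A 3, B 5, C 10, D 6, E 8. A eliminated.
Round 2: B 8, C 10, D 6, E 8. D eliminated.
Round 3: B 8, C 10, E 14. B eliminated.
Round 4: C 15, E 17. E has a majority (≥17).

E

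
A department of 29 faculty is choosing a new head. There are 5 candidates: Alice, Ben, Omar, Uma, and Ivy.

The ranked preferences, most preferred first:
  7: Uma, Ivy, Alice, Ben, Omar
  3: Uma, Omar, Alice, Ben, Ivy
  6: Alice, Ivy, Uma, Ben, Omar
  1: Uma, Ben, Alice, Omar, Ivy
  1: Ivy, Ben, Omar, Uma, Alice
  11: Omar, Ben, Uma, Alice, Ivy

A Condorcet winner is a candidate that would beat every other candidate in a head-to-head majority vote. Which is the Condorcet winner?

Uma vs Alice: 23–6
Uma vs Ben: 17–12
Uma vs Omar: 17–12
Uma vs Ivy: 22–7
Uma beats every other candidate.

Uma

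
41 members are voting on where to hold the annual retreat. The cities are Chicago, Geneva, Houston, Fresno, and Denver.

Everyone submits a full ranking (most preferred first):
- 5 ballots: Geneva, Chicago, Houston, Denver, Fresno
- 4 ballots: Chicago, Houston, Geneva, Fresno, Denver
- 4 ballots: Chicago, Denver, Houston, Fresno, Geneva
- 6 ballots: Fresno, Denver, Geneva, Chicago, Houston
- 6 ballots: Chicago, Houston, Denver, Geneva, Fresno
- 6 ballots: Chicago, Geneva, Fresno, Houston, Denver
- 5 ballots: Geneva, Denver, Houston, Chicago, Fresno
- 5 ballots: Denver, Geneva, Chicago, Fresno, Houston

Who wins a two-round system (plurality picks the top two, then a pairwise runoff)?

Round 1 first-place votes: Chicago 20, Geneva 10, Houston 0, Fresno 6, Denver 5. Chicago and Geneva advance.
Runoff: Chicago is ranked above Geneva on 20 ballots, Geneva above Chicago on 21.

Geneva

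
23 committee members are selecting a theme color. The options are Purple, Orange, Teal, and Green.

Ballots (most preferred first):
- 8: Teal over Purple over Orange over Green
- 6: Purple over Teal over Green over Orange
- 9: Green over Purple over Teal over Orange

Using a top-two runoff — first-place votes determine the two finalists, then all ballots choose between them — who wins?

Teal

Round 1 first-place votes: Purple 6, Orange 0, Teal 8, Green 9. Green and Teal advance.
Runoff: Green is ranked above Teal on 9 ballots, Teal above Green on 14.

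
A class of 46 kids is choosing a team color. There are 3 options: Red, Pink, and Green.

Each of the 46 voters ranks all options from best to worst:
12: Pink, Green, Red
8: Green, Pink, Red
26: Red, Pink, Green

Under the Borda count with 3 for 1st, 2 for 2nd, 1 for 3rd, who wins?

Pink

Red: 12×1 + 8×1 + 26×3 = 98
Pink: 12×3 + 8×2 + 26×2 = 104
Green: 12×2 + 8×3 + 26×1 = 74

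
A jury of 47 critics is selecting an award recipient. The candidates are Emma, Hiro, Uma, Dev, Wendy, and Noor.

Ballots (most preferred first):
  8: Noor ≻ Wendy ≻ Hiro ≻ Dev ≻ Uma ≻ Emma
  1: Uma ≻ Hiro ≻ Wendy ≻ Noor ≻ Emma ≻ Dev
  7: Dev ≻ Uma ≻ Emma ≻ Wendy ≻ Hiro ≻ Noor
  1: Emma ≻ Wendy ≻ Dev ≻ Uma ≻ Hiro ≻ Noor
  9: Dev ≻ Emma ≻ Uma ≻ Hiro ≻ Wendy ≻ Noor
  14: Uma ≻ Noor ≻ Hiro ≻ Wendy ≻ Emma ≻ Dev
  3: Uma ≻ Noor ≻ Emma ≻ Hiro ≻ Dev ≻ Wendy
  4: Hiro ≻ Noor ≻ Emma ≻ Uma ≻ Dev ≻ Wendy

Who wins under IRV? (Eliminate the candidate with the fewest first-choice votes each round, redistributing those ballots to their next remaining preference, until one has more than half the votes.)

Dev

Round 1: Emma 1, Hiro 4, Uma 18, Dev 16, Wendy 0, Noor 8. Wendy eliminated.
Round 2: Emma 1, Hiro 4, Uma 18, Dev 16, Noor 8. Emma eliminated.
Round 3: Hiro 4, Uma 18, Dev 17, Noor 8. Hiro eliminated.
Round 4: Uma 18, Dev 17, Noor 12. Noor eliminated.
Round 5: Uma 22, Dev 25. Dev has a majority (≥24).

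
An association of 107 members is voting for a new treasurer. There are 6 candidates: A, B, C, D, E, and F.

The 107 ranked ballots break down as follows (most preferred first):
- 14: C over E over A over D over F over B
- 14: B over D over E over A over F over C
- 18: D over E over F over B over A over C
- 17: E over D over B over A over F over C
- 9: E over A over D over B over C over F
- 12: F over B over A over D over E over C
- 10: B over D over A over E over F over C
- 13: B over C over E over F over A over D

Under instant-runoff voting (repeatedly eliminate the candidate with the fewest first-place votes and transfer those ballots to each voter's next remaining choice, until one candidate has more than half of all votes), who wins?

Round 1: A 0, B 37, C 14, D 18, E 26, F 12. A eliminated.
Round 2: B 37, C 14, D 18, E 26, F 12. F eliminated.
Round 3: B 49, C 14, D 18, E 26. C eliminated.
Round 4: B 49, D 18, E 40. D eliminated.
Round 5: B 49, E 58. E has a majority (≥54).

E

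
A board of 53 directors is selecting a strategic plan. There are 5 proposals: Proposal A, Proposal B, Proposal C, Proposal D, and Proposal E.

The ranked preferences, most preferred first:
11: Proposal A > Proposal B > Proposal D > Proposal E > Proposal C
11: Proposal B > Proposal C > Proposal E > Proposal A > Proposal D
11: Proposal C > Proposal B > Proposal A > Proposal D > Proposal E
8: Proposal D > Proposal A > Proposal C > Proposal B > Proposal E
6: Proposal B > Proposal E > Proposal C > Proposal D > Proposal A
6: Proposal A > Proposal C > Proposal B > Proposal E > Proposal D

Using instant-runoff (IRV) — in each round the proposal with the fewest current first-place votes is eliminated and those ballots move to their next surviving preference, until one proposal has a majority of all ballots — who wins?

Proposal B

Round 1: Proposal A 17, Proposal B 17, Proposal C 11, Proposal D 8, Proposal E 0. Proposal E eliminated.
Round 2: Proposal A 17, Proposal B 17, Proposal C 11, Proposal D 8. Proposal D eliminated.
Round 3: Proposal A 25, Proposal B 17, Proposal C 11. Proposal C eliminated.
Round 4: Proposal A 25, Proposal B 28. Proposal B has a majority (≥27).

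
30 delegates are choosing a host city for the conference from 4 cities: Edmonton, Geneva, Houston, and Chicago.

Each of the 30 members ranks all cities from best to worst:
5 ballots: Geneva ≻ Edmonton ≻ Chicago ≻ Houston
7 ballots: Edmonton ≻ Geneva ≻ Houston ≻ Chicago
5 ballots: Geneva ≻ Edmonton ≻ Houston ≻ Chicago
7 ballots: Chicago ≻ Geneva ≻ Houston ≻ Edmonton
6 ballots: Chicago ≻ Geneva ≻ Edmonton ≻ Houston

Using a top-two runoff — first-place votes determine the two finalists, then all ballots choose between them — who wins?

Round 1 first-place votes: Edmonton 7, Geneva 10, Houston 0, Chicago 13. Chicago and Geneva advance.
Runoff: Chicago is ranked above Geneva on 13 ballots, Geneva above Chicago on 17.

Geneva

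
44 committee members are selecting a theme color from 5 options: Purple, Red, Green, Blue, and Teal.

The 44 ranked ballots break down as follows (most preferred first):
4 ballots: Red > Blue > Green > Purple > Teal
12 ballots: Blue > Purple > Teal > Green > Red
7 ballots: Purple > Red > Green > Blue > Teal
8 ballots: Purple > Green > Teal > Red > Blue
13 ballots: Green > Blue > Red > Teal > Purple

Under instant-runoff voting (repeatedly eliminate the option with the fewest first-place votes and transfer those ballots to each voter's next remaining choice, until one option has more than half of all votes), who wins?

Round 1: Purple 15, Red 4, Green 13, Blue 12, Teal 0. Teal eliminated.
Round 2: Purple 15, Red 4, Green 13, Blue 12. Red eliminated.
Round 3: Purple 15, Green 13, Blue 16. Green eliminated.
Round 4: Purple 15, Blue 29. Blue has a majority (≥23).

Blue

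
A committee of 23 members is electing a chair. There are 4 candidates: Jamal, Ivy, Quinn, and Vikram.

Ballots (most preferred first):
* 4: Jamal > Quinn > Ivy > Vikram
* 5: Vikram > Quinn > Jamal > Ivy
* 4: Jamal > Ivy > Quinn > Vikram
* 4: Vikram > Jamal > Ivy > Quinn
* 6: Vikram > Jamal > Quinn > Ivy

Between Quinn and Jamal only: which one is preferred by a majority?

Jamal

Quinn is ranked above Jamal on 5 ballots; Jamal above Quinn on 18.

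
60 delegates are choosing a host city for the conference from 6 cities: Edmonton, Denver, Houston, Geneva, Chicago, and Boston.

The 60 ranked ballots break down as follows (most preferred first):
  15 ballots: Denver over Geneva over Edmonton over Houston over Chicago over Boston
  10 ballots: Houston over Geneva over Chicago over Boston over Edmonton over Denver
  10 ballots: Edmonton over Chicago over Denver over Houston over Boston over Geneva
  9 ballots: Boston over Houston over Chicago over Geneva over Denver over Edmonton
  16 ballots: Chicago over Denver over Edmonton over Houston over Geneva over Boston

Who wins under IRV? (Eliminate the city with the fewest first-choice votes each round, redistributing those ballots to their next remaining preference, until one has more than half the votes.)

Round 1: Edmonton 10, Denver 15, Houston 10, Geneva 0, Chicago 16, Boston 9. Geneva eliminated.
Round 2: Edmonton 10, Denver 15, Houston 10, Chicago 16, Boston 9. Boston eliminated.
Round 3: Edmonton 10, Denver 15, Houston 19, Chicago 16. Edmonton eliminated.
Round 4: Denver 15, Houston 19, Chicago 26. Denver eliminated.
Round 5: Houston 34, Chicago 26. Houston has a majority (≥31).

Houston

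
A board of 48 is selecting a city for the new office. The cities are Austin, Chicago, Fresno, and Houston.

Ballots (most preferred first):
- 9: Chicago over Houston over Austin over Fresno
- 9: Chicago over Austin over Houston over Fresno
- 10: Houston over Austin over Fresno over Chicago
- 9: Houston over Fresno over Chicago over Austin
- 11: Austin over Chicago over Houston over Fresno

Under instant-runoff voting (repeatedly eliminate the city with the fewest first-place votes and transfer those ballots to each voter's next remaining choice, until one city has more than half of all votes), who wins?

Chicago

Round 1: Austin 11, Chicago 18, Fresno 0, Houston 19. Fresno eliminated.
Round 2: Austin 11, Chicago 18, Houston 19. Austin eliminated.
Round 3: Chicago 29, Houston 19. Chicago has a majority (≥25).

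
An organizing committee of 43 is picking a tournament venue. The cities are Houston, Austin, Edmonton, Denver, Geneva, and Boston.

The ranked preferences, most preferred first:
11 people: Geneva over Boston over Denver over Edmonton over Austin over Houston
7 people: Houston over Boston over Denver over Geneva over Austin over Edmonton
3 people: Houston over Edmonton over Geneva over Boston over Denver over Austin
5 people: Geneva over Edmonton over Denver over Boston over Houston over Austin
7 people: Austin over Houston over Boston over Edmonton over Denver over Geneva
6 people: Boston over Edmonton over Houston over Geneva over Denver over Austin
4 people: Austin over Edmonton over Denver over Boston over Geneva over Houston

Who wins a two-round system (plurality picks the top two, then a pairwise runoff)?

Round 1 first-place votes: Houston 10, Austin 11, Edmonton 0, Denver 0, Geneva 16, Boston 6. Geneva and Austin advance.
Runoff: Geneva is ranked above Austin on 32 ballots, Austin above Geneva on 11.

Geneva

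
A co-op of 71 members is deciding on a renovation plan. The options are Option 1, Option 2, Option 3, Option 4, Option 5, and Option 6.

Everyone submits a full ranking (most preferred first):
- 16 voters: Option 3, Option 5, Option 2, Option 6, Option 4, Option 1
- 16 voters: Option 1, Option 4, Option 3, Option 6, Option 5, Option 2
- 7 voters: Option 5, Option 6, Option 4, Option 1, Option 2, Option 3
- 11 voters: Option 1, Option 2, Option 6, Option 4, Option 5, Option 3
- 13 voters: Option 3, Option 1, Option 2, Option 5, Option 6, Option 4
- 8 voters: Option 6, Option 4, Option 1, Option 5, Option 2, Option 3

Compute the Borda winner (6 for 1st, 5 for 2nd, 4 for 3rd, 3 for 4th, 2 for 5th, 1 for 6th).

Option 1: 16×1 + 16×6 + 7×3 + 11×6 + 13×5 + 8×4 = 296
Option 2: 16×4 + 16×1 + 7×2 + 11×5 + 13×4 + 8×2 = 217
Option 3: 16×6 + 16×4 + 7×1 + 11×1 + 13×6 + 8×1 = 264
Option 4: 16×2 + 16×5 + 7×4 + 11×3 + 13×1 + 8×5 = 226
Option 5: 16×5 + 16×2 + 7×6 + 11×2 + 13×3 + 8×3 = 239
Option 6: 16×3 + 16×3 + 7×5 + 11×4 + 13×2 + 8×6 = 249

Option 1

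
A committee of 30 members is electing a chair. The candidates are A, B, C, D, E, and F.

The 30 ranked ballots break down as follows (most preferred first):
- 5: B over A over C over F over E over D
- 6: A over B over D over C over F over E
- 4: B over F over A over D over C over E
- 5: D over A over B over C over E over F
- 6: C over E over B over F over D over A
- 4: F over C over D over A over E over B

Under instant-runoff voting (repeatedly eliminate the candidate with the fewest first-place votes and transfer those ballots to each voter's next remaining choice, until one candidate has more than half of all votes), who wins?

Round 1: A 6, B 9, C 6, D 5, E 0, F 4. E eliminated.
Round 2: A 6, B 9, C 6, D 5, F 4. F eliminated.
Round 3: A 6, B 9, C 10, D 5. D eliminated.
Round 4: A 11, B 9, C 10. B eliminated.
Round 5: A 20, C 10. A has a majority (≥16).

A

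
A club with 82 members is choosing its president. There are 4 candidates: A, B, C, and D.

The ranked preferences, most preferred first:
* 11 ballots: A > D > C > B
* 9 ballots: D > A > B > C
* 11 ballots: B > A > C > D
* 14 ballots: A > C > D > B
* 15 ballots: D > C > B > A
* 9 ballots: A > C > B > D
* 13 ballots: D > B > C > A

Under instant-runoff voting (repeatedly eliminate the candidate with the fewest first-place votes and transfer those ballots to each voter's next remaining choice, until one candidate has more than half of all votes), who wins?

A

Round 1: A 34, B 11, C 0, D 37. C eliminated.
Round 2: A 34, B 11, D 37. B eliminated.
Round 3: A 45, D 37. A has a majority (≥42).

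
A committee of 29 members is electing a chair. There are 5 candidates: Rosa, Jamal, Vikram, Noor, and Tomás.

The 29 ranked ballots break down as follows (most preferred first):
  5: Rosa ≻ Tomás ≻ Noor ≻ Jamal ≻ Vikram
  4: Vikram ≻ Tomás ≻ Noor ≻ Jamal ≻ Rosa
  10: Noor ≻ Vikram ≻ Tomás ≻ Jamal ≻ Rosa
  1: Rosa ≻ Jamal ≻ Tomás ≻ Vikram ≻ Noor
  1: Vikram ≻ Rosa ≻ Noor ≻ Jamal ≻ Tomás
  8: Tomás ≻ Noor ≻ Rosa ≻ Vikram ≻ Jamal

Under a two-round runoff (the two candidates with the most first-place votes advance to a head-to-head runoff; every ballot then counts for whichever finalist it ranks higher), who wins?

Tomás

Round 1 first-place votes: Rosa 6, Jamal 0, Vikram 5, Noor 10, Tomás 8. Noor and Tomás advance.
Runoff: Noor is ranked above Tomás on 11 ballots, Tomás above Noor on 18.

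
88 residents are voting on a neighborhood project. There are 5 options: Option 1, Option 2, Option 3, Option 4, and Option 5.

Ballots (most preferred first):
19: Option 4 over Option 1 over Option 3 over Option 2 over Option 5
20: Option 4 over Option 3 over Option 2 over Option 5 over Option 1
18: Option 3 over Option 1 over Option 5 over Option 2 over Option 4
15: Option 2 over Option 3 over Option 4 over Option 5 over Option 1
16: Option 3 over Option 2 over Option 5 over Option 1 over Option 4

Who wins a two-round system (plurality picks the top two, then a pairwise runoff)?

Option 3

Round 1 first-place votes: Option 1 0, Option 2 15, Option 3 34, Option 4 39, Option 5 0. Option 4 and Option 3 advance.
Runoff: Option 4 is ranked above Option 3 on 39 ballots, Option 3 above Option 4 on 49.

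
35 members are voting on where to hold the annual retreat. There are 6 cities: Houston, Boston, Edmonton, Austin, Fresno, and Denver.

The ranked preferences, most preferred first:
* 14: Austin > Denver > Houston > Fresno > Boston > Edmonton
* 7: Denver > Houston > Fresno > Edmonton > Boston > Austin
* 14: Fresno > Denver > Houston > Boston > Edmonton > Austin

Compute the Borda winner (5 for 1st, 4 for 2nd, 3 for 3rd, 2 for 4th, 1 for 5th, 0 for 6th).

Houston: 14×3 + 7×4 + 14×3 = 112
Boston: 14×1 + 7×1 + 14×2 = 49
Edmonton: 14×0 + 7×2 + 14×1 = 28
Austin: 14×5 + 7×0 + 14×0 = 70
Fresno: 14×2 + 7×3 + 14×5 = 119
Denver: 14×4 + 7×5 + 14×4 = 147

Denver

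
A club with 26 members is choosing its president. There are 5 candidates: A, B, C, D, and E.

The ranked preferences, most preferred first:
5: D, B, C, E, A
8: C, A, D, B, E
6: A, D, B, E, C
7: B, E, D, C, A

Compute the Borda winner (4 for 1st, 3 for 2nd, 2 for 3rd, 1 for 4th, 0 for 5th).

A: 5×0 + 8×3 + 6×4 + 7×0 = 48
B: 5×3 + 8×1 + 6×2 + 7×4 = 63
C: 5×2 + 8×4 + 6×0 + 7×1 = 49
D: 5×4 + 8×2 + 6×3 + 7×2 = 68
E: 5×1 + 8×0 + 6×1 + 7×3 = 32

D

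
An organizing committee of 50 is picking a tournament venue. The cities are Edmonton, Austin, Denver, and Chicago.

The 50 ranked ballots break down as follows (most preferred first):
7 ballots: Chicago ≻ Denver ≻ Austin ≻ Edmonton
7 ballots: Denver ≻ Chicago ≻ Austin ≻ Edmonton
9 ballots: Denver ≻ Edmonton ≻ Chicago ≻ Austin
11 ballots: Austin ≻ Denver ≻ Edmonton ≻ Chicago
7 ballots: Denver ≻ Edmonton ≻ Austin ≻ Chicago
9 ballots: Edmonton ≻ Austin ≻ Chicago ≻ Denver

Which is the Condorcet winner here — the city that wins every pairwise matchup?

Denver

Denver vs Edmonton: 41–9
Denver vs Austin: 30–20
Denver vs Chicago: 34–16
Denver beats every other city.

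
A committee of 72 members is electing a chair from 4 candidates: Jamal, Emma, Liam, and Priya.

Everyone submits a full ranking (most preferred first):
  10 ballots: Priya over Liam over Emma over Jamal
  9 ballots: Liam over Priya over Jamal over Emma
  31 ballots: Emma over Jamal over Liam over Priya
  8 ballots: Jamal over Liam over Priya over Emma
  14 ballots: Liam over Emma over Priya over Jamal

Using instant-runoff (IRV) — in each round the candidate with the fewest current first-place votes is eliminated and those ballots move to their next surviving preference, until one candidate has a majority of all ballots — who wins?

Liam

Round 1: Jamal 8, Emma 31, Liam 23, Priya 10. Jamal eliminated.
Round 2: Emma 31, Liam 31, Priya 10. Priya eliminated.
Round 3: Emma 31, Liam 41. Liam has a majority (≥37).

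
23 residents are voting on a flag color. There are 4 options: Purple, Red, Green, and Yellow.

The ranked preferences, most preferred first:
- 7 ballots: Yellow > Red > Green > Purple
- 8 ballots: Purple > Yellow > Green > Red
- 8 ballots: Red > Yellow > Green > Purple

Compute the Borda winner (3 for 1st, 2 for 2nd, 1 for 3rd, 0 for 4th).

Yellow

Purple: 7×0 + 8×3 + 8×0 = 24
Red: 7×2 + 8×0 + 8×3 = 38
Green: 7×1 + 8×1 + 8×1 = 23
Yellow: 7×3 + 8×2 + 8×2 = 53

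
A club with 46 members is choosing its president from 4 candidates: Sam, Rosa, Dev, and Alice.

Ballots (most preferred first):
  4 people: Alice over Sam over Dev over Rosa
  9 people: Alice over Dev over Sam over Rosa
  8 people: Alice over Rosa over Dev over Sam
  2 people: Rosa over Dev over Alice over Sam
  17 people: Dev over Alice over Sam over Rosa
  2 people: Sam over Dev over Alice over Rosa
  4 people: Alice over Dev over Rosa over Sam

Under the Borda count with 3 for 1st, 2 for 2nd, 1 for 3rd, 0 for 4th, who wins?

Alice

Sam: 4×2 + 9×1 + 8×0 + 2×0 + 17×1 + 2×3 + 4×0 = 40
Rosa: 4×0 + 9×0 + 8×2 + 2×3 + 17×0 + 2×0 + 4×1 = 26
Dev: 4×1 + 9×2 + 8×1 + 2×2 + 17×3 + 2×2 + 4×2 = 97
Alice: 4×3 + 9×3 + 8×3 + 2×1 + 17×2 + 2×1 + 4×3 = 113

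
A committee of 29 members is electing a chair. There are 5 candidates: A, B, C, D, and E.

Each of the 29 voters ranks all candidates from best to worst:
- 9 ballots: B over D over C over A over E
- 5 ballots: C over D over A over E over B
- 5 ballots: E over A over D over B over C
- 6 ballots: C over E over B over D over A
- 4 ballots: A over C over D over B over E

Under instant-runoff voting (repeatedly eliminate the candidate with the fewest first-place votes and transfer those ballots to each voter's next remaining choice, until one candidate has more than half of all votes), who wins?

C

Round 1: A 4, B 9, C 11, D 0, E 5. D eliminated.
Round 2: A 4, B 9, C 11, E 5. A eliminated.
Round 3: B 9, C 15, E 5. C has a majority (≥15).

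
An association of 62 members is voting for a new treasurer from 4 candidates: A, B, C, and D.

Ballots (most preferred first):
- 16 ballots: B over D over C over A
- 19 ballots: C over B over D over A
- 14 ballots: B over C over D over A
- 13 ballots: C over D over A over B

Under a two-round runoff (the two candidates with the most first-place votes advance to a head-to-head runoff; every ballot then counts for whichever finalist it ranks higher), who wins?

Round 1 first-place votes: A 0, B 30, C 32, D 0. C and B advance.
Runoff: C is ranked above B on 32 ballots, B above C on 30.

C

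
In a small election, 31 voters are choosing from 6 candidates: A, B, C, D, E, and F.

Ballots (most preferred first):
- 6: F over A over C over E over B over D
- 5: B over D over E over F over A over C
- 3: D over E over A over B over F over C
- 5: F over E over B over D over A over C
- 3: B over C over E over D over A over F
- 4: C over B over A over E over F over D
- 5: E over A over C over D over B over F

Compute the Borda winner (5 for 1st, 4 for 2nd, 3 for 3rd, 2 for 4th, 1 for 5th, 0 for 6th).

E

A: 6×4 + 5×1 + 3×3 + 5×1 + 3×1 + 4×3 + 5×4 = 78
B: 6×1 + 5×5 + 3×2 + 5×3 + 3×5 + 4×4 + 5×1 = 88
C: 6×3 + 5×0 + 3×0 + 5×0 + 3×4 + 4×5 + 5×3 = 65
D: 6×0 + 5×4 + 3×5 + 5×2 + 3×2 + 4×0 + 5×2 = 61
E: 6×2 + 5×3 + 3×4 + 5×4 + 3×3 + 4×2 + 5×5 = 101
F: 6×5 + 5×2 + 3×1 + 5×5 + 3×0 + 4×1 + 5×0 = 72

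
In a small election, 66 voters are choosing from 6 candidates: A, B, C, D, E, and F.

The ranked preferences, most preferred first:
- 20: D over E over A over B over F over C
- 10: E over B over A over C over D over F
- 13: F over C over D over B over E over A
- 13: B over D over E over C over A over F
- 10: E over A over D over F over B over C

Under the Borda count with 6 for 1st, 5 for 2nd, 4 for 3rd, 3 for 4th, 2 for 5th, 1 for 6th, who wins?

E

A: 20×4 + 10×4 + 13×1 + 13×2 + 10×5 = 209
B: 20×3 + 10×5 + 13×3 + 13×6 + 10×2 = 247
C: 20×1 + 10×3 + 13×5 + 13×3 + 10×1 = 164
D: 20×6 + 10×2 + 13×4 + 13×5 + 10×4 = 297
E: 20×5 + 10×6 + 13×2 + 13×4 + 10×6 = 298
F: 20×2 + 10×1 + 13×6 + 13×1 + 10×3 = 171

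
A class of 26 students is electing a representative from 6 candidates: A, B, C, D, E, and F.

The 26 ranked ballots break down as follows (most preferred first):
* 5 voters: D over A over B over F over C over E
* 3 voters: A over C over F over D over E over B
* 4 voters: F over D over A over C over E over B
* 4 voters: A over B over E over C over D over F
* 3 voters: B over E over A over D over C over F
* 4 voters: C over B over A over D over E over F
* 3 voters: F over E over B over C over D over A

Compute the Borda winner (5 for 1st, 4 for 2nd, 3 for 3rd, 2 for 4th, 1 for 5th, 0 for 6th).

A

A: 5×4 + 3×5 + 4×3 + 4×5 + 3×3 + 4×3 + 3×0 = 88
B: 5×3 + 3×0 + 4×0 + 4×4 + 3×5 + 4×4 + 3×3 = 71
C: 5×1 + 3×4 + 4×2 + 4×2 + 3×1 + 4×5 + 3×2 = 62
D: 5×5 + 3×2 + 4×4 + 4×1 + 3×2 + 4×2 + 3×1 = 68
E: 5×0 + 3×1 + 4×1 + 4×3 + 3×4 + 4×1 + 3×4 = 47
F: 5×2 + 3×3 + 4×5 + 4×0 + 3×0 + 4×0 + 3×5 = 54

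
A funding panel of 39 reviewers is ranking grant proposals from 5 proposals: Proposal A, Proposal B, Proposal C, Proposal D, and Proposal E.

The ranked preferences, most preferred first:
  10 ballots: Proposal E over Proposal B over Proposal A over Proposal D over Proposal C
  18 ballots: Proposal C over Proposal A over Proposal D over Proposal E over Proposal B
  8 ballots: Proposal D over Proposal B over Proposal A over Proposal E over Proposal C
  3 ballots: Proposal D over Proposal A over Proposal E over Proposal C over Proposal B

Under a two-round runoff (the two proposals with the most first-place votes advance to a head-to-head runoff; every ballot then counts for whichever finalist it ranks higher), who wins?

Proposal D

Round 1 first-place votes: Proposal A 0, Proposal B 0, Proposal C 18, Proposal D 11, Proposal E 10. Proposal C and Proposal D advance.
Runoff: Proposal C is ranked above Proposal D on 18 ballots, Proposal D above Proposal C on 21.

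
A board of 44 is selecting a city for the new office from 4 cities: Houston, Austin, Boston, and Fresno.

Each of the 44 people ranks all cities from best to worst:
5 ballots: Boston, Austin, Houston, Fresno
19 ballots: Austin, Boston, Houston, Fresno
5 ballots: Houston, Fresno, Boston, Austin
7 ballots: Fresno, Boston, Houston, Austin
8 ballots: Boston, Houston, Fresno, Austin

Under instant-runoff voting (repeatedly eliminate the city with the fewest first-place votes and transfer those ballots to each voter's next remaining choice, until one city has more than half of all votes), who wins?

Boston

Round 1: Houston 5, Austin 19, Boston 13, Fresno 7. Houston eliminated.
Round 2: Austin 19, Boston 13, Fresno 12. Fresno eliminated.
Round 3: Austin 19, Boston 25. Boston has a majority (≥23).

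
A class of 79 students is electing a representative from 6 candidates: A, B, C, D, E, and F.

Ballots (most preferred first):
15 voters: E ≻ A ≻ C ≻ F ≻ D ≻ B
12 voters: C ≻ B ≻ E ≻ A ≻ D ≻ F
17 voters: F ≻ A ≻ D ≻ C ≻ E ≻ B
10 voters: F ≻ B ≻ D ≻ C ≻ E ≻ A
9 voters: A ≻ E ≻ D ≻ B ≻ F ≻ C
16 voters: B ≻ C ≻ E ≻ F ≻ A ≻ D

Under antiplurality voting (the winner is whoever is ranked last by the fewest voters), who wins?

Last-place votes: A 10, B 32, C 9, D 16, E 0, F 12.

E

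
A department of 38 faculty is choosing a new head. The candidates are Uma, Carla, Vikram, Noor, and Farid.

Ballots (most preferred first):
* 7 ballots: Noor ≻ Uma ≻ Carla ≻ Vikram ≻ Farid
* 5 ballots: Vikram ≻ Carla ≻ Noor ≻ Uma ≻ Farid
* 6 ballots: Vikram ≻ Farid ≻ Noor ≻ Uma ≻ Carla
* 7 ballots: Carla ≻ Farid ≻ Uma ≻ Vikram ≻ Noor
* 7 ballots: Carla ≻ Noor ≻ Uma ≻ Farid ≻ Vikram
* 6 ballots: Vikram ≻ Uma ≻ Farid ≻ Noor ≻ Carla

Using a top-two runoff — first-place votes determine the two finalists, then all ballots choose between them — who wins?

Round 1 first-place votes: Uma 0, Carla 14, Vikram 17, Noor 7, Farid 0. Vikram and Carla advance.
Runoff: Vikram is ranked above Carla on 17 ballots, Carla above Vikram on 21.

Carla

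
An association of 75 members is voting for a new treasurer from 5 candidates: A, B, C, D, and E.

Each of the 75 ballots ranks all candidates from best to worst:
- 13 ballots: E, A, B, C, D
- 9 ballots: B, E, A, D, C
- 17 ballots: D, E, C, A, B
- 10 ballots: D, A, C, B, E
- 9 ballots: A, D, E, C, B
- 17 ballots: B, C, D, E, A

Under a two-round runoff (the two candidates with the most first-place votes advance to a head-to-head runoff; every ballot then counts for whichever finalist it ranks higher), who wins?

Round 1 first-place votes: A 9, B 26, C 0, D 27, E 13. D and B advance.
Runoff: D is ranked above B on 36 ballots, B above D on 39.

B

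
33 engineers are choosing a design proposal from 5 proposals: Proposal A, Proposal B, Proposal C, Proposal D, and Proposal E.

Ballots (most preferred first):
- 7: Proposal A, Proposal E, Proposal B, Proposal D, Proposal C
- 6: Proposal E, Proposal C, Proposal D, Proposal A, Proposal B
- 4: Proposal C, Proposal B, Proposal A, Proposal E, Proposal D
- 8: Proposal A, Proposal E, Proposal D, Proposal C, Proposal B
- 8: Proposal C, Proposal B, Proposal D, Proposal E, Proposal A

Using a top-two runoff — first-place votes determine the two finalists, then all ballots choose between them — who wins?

Proposal C

Round 1 first-place votes: Proposal A 15, Proposal B 0, Proposal C 12, Proposal D 0, Proposal E 6. Proposal A and Proposal C advance.
Runoff: Proposal A is ranked above Proposal C on 15 ballots, Proposal C above Proposal A on 18.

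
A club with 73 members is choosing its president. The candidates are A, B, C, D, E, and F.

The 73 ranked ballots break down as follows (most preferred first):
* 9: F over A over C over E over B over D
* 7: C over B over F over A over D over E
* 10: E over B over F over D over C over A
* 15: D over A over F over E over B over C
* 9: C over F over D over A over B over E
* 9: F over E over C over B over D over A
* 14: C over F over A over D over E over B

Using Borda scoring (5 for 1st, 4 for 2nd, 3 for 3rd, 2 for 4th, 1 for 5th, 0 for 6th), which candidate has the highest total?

F

A: 9×4 + 7×2 + 10×0 + 15×4 + 9×2 + 9×0 + 14×3 = 170
B: 9×1 + 7×4 + 10×4 + 15×1 + 9×1 + 9×2 + 14×0 = 119
C: 9×3 + 7×5 + 10×1 + 15×0 + 9×5 + 9×3 + 14×5 = 214
D: 9×0 + 7×1 + 10×2 + 15×5 + 9×3 + 9×1 + 14×2 = 166
E: 9×2 + 7×0 + 10×5 + 15×2 + 9×0 + 9×4 + 14×1 = 148
F: 9×5 + 7×3 + 10×3 + 15×3 + 9×4 + 9×5 + 14×4 = 278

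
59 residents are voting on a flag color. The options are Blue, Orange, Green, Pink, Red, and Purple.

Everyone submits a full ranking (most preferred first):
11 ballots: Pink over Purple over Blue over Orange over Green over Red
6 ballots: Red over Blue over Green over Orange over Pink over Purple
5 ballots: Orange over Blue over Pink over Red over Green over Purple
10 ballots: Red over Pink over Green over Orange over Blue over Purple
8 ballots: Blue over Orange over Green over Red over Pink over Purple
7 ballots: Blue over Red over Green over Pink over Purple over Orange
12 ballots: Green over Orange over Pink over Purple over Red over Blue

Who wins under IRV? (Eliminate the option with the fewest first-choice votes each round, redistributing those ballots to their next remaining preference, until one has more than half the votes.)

Round 1: Blue 15, Orange 5, Green 12, Pink 11, Red 16, Purple 0. Purple eliminated.
Round 2: Blue 15, Orange 5, Green 12, Pink 11, Red 16. Orange eliminated.
Round 3: Blue 20, Green 12, Pink 11, Red 16. Pink eliminated.
Round 4: Blue 31, Green 12, Red 16. Blue has a majority (≥30).

Blue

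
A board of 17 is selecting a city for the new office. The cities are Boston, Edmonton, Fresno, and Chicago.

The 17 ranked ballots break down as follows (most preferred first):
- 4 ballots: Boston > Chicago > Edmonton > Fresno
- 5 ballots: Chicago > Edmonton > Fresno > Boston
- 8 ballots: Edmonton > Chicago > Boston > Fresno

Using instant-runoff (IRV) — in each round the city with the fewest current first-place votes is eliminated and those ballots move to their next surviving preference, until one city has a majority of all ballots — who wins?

Round 1: Boston 4, Edmonton 8, Fresno 0, Chicago 5. Fresno eliminated.
Round 2: Boston 4, Edmonton 8, Chicago 5. Boston eliminated.
Round 3: Edmonton 8, Chicago 9. Chicago has a majority (≥9).

Chicago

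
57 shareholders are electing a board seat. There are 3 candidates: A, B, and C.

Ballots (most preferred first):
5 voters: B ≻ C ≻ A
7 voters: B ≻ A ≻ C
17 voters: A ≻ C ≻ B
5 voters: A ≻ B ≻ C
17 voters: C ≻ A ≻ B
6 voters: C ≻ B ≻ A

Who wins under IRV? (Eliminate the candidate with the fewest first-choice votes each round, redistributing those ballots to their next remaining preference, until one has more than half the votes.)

Round 1: A 22, B 12, C 23. B eliminated.
Round 2: A 29, C 28. A has a majority (≥29).

A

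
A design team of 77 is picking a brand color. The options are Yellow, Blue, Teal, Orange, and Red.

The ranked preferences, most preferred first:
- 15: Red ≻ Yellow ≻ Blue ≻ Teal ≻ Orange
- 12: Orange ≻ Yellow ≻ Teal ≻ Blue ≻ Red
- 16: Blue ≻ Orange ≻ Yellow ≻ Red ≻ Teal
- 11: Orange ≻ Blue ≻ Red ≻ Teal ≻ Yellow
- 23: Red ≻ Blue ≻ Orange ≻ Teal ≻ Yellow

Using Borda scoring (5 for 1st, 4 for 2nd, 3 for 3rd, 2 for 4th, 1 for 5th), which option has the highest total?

Blue

Yellow: 15×4 + 12×4 + 16×3 + 11×1 + 23×1 = 190
Blue: 15×3 + 12×2 + 16×5 + 11×4 + 23×4 = 285
Teal: 15×2 + 12×3 + 16×1 + 11×2 + 23×2 = 150
Orange: 15×1 + 12×5 + 16×4 + 11×5 + 23×3 = 263
Red: 15×5 + 12×1 + 16×2 + 11×3 + 23×5 = 267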